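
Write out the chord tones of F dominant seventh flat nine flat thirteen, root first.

F – A – C – E-flat – G-flat – D-flat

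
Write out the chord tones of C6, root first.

C, E, G, A

C6: major sixth on C.
- root: C
- major 3rd: E
- perfect 5th: G
- major 6th: A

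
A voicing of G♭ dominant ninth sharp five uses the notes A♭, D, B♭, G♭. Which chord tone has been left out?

F♭

G♭ dominant ninth sharp five = G♭, B♭, D, F♭, A♭. The voicing lacks the 7th (minor 7th), F♭.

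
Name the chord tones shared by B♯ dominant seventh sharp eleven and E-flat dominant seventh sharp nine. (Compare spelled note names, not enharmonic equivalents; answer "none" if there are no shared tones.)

none

B♯ dominant seventh sharp eleven = B-sharp, D-double-sharp, F-double-sharp, A-sharp, E-double-sharp.
E-flat dominant seventh sharp nine = E-flat, G, B-flat, D-flat, F-sharp.
Shared: none.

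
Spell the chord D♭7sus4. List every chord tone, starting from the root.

Db – Gb – Ab – Cb

D♭7sus4: dominant seventh suspended fourth on Db.
root → Db
4th (perfect 4th) → Gb
5th (perfect 5th) → Ab
7th (minor 7th) → Cb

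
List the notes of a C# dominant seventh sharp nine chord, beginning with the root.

C# dominant seventh sharp nine: dominant seventh sharp nine on C-sharp.
C-sharp — root
E-sharp — major 3rd
G-sharp — perfect 5th
B — minor 7th
D-double-sharp — augmented 9th

C-sharp E-sharp G-sharp B D-double-sharp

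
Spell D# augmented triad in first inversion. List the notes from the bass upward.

F##  A##  D#

In root position, D# augmented triad is D#–F##–A##.
First inversion puts the third (F##) in the bass.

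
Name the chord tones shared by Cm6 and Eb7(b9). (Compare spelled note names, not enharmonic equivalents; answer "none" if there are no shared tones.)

Eb, G

Cm6 = C, Eb, G, A.
Eb7(b9) = Eb, G, Bb, Db, Fb.
Shared: Eb, G.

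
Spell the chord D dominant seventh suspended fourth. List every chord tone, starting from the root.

D, G, A, C

D dominant seventh suspended fourth: dominant seventh suspended fourth on D.
root → D
4th (perfect 4th) → G
5th (perfect 5th) → A
7th (minor 7th) → C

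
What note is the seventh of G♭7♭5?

Root of G♭7♭5 = Gb. The 7th is a minor 7th: Gb up a minor 7th → Fb.

Fb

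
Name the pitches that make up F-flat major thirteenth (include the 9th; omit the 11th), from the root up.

F-flat, A-flat, C-flat, E-flat, G-flat, D-flat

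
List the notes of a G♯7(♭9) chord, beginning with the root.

G♯7(♭9): dominant seventh flat nine on G♯.
root → G♯
3rd (major 3rd) → B♯
5th (perfect 5th) → D♯
7th (minor 7th) → F♯
9th (minor 9th) → A

G♯, B♯, D♯, F♯, A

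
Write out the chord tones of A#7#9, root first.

Root A#, quality dominant seventh sharp nine:
Root: A#
Major 3rd (3rd): C##
Perfect 5th (5th): E#
Minor 7th (7th): G#
Augmented 9th (9th): B##

A# – C## – E# – G# – B##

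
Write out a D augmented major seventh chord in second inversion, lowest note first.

In root position, D augmented major seventh is D–F♯–A♯–C♯.
Second inversion puts the fifth (A♯) in the bass.

A♯, C♯, D, F♯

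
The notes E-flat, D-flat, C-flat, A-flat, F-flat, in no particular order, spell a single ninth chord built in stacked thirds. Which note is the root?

Arranged so that each adjacent pair is a third by letter name: D-flat – F-flat – A-flat – C-flat – E-flat.
The bottom of that stack, D-flat, is the root (this is D-flat minor ninth).

D-flat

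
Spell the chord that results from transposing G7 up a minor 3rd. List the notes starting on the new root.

Bb, D, F, Ab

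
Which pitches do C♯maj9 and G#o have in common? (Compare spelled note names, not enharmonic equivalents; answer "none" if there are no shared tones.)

G#

C♯maj9: C# E# G# B# D#
G#o: G# B D
Common to both → G#.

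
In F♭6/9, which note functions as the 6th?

Db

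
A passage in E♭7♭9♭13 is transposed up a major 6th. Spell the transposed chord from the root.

C – E – G – B♭ – D♭ – A♭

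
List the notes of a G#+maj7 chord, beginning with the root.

G# – B# – D## – F##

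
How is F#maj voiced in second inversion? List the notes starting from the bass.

C# F# A#

In root position, F#maj is F#–A#–C#.
Second inversion puts the fifth (C#) in the bass.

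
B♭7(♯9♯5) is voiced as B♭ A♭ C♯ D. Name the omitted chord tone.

F♯

The full B♭7(♯9♯5) chord is B♭, D, F♯, A♭, C♯.
Comparing with the voicing, the augmented 5th (5th) — F♯ — is absent.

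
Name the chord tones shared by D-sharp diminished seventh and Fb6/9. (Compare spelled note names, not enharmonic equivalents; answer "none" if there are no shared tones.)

none

D-sharp diminished seventh: D# F# A C
Fb6/9: Fb Ab Cb Db Gb
Common to both → none.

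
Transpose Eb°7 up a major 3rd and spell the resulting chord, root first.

Transposed root: Eb → G (major 3rd up). So we spell G diminished seventh:
root → G
3rd (minor 3rd) → Bb
5th (diminished 5th) → Db
7th (diminished 7th) → Fb

G, Bb, Db, Fb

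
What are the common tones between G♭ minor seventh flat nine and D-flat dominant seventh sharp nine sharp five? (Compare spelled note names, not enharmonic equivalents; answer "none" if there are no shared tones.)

G♭ minor seventh flat nine = G-flat, B-double-flat, D-flat, F-flat, A-double-flat.
D-flat dominant seventh sharp nine sharp five = D-flat, F, A, C-flat, E.
Shared: D-flat.

D-flat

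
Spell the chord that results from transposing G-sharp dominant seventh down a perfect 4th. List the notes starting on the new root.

D-sharp – F-double-sharp – A-sharp – C-sharp

A perfect 4th down from G-sharp is D-sharp, so the new chord is D-sharp dominant seventh.
root → D-sharp
3rd (major 3rd) → F-double-sharp
5th (perfect 5th) → A-sharp
7th (minor 7th) → C-sharp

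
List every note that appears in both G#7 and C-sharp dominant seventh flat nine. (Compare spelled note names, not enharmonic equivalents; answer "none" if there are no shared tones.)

G#7 = G#, B#, D#, F#.
C-sharp dominant seventh flat nine = C#, E#, G#, B, D.
Shared: G#.

G#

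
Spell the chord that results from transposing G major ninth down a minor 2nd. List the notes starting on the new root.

Transposed root: G → F-sharp (minor 2nd down). So we spell F-sharp major ninth:
- root: F-sharp
- major 3rd: A-sharp
- perfect 5th: C-sharp
- major 7th: E-sharp
- major 9th: G-sharp

F-sharp, A-sharp, C-sharp, E-sharp, G-sharp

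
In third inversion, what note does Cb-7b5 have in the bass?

Cb-7b5 in root position is C♭–E𝄫–G𝄫–B𝄫.
Third inversion places the seventh in the bass, which is B𝄫.

B𝄫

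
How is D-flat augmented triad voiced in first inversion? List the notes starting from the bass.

F – A – D-flat

In root position, D-flat augmented triad is D-flat–F–A.
First inversion puts the third (F) in the bass.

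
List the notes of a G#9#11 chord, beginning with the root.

G#9#11 is a dominant ninth sharp eleven built on G#.
Root: G#
Major 3rd (3rd): B#
Perfect 5th (5th): D#
Minor 7th (7th): F#
Major 9th (9th): A#
Augmented 11th (11th): C##

G#, B#, D#, F#, A#, C##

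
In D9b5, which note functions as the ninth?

E

Root of D9b5 = D. The 9th is a major 9th: D up a major 9th → E.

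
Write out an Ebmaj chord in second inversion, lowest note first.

Bb  Eb  G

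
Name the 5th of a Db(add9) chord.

Db(add9) is built on Db; its 5th is a perfect 5th above the root.
A fifth above D uses the letter A, and the perfect 5th above Db is Ab.

Ab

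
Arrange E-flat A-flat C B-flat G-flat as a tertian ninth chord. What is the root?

A-flat

Arranged so that each adjacent pair is a third by letter name: A-flat – C – E-flat – G-flat – B-flat.
The bottom of that stack, A-flat, is the root (this is A-flat dominant ninth).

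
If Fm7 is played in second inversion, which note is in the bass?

C

Fm7 = F–Ab–C–Eb. Second inversion → fifth in the bass = C.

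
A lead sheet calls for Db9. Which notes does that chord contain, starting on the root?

Db  F  Ab  Cb  Eb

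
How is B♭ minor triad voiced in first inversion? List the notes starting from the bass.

Db, F, Bb

B♭ minor triad = Bb–Db–F; first inversion → third (Db) lowest.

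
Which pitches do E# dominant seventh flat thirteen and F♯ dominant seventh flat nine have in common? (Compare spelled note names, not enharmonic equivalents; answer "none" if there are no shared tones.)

C#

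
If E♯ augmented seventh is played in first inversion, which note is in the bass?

G-double-sharp

E♯ augmented seventh in root position is E-sharp–G-double-sharp–B-double-sharp–D-sharp.
First inversion places the third in the bass, which is G-double-sharp.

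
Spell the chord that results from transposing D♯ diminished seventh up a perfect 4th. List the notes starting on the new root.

G# B D F

A perfect 4th up from D# is G#, so the new chord is G# diminished seventh.
- root: G#
- minor 3rd: B
- diminished 5th: D
- diminished 7th: F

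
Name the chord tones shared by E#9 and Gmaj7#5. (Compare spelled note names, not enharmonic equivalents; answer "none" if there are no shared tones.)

D#

E#9 = E#, G##, B#, D#, F##.
Gmaj7#5 = G, B, D#, F#.
Shared: D#.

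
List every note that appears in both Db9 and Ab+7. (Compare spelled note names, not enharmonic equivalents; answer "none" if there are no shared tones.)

Ab

Db9: Db F Ab Cb Eb
Ab+7: Ab C E Gb
Common to both → Ab.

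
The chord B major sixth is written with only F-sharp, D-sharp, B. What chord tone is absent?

The full B major sixth chord is B, D-sharp, F-sharp, G-sharp.
Comparing with the voicing, the major 6th (6th) — G-sharp — is absent.

G-sharp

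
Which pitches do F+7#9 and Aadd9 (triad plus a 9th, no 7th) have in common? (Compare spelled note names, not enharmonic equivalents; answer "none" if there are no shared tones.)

A, C♯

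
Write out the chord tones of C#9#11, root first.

C#9#11: dominant ninth sharp eleven on C#.
root → C#
3rd (major 3rd) → E#
5th (perfect 5th) → G#
7th (minor 7th) → B
9th (major 9th) → D#
11th (augmented 11th) → F##

C# E# G# B D# F##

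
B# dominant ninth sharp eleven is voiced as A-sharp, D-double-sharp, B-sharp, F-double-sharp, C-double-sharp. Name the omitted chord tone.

E-double-sharp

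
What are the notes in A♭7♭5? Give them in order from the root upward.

Ab, C, Ebb, Gb

A♭7♭5 is a dominant seventh flat five built on Ab.
- root: Ab
- major 3rd: C
- diminished 5th: Ebb
- minor 7th: Gb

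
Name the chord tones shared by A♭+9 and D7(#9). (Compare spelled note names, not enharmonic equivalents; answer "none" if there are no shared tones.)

C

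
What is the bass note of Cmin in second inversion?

G

Cmin = C–Eb–G. Second inversion → fifth in the bass = G.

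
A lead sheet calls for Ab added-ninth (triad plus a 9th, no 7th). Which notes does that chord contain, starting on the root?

A♭ C E♭ B♭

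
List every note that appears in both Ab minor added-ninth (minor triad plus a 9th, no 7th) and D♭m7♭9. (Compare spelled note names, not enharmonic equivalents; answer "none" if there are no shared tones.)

Ab minor added-ninth: Ab Cb Eb Bb
D♭m7♭9: Db Fb Ab Cb Ebb
Common to both → Ab, Cb.

Ab – Cb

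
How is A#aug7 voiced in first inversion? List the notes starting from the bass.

In root position, A#aug7 is A#–C##–E##–G#.
First inversion puts the third (C##) in the bass.

C##, E##, G#, A#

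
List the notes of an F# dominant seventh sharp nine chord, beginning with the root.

F-sharp – A-sharp – C-sharp – E – G-double-sharp

F# dominant seventh sharp nine: dominant seventh sharp nine on F-sharp.
Root: F-sharp
Major 3rd (3rd): A-sharp
Perfect 5th (5th): C-sharp
Minor 7th (7th): E
Augmented 9th (9th): G-double-sharp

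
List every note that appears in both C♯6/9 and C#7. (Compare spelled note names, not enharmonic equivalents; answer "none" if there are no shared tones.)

C# E# G#

C♯6/9: C# E# G# A# D#
C#7: C# E# G# B
Common to both → C#, E#, G#.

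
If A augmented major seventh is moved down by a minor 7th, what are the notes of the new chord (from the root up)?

B  D-sharp  F-double-sharp  A-sharp

Transposed root: A → B (minor 7th down). So we spell B augmented major seventh:
Root: B
Major 3rd (3rd): D-sharp
Augmented 5th (5th): F-double-sharp
Major 7th (7th): A-sharp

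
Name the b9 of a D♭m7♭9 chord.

D♭m7♭9 is built on Db; its 9th is a minor 9th above the root.
A second above D uses the letter E, and the minor 9th above Db is Ebb.

Ebb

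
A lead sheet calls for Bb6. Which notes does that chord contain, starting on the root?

Root Bb, quality major sixth:
- root: Bb
- major 3rd: D
- perfect 5th: F
- major 6th: G

Bb – D – F – G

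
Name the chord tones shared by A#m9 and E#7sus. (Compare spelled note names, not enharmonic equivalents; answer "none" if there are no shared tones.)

A#m9: A# C# E# G# B#
E#7sus: E# A# B# D#
Common to both → A#, E#, B#.

A#, E#, B#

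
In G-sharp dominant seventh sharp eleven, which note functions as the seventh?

F#

Root of G-sharp dominant seventh sharp eleven = G#. The 7th is a minor 7th: G# up a minor 7th → F#.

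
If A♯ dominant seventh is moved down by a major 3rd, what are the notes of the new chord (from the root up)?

A major 3rd down from A-sharp is F-sharp, so the new chord is F-sharp dominant seventh.
Root: F-sharp
Major 3rd (3rd): A-sharp
Perfect 5th (5th): C-sharp
Minor 7th (7th): E

F-sharp A-sharp C-sharp E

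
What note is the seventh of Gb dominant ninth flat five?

Fb

Gb dominant ninth flat five is built on Gb; its 7th is a minor 7th above the root.
A seventh above G uses the letter F, and the minor 7th above Gb is Fb.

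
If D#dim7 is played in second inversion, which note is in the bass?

A

D#dim7 in root position is D#–F#–A–C.
Second inversion places the fifth in the bass, which is A.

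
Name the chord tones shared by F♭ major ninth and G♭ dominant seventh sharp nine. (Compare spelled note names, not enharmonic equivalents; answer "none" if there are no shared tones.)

F-flat, G-flat

F♭ major ninth: F-flat A-flat C-flat E-flat G-flat
G♭ dominant seventh sharp nine: G-flat B-flat D-flat F-flat A
Common to both → F-flat, G-flat.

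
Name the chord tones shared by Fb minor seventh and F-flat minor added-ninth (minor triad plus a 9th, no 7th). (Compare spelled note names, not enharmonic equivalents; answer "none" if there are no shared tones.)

F-flat, A-double-flat, C-flat

Fb minor seventh = F-flat, A-double-flat, C-flat, E-double-flat.
F-flat minor added-ninth = F-flat, A-double-flat, C-flat, G-flat.
Shared: F-flat, A-double-flat, C-flat.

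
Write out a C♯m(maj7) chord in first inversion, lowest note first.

C♯m(maj7) = C#–E–G#–B#; first inversion → third (E) lowest.

E, G#, B#, C#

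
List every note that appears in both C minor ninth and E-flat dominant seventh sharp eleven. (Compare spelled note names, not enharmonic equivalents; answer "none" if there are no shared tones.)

C minor ninth: C E-flat G B-flat D
E-flat dominant seventh sharp eleven: E-flat G B-flat D-flat A
Common to both → E-flat, G, B-flat.

E-flat G B-flat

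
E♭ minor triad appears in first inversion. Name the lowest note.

E♭ minor triad = E♭–G♭–B♭. First inversion → third in the bass = G♭.

G♭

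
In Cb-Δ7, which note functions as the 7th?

Cb-Δ7 is built on Cb; its 7th is a major 7th above the root.
A seventh above C uses the letter B, and the major 7th above Cb is Bb.

Bb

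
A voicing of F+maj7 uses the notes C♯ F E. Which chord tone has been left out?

The full F+maj7 chord is F, A, C♯, E.
Comparing with the voicing, the major 3rd (3rd) — A — is absent.

A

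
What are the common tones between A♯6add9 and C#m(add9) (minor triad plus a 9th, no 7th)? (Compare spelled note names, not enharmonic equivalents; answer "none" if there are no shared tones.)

none

A♯6add9 = A#, C##, E#, F##, B#.
C#m(add9) = C#, E, G#, D#.
Shared: none.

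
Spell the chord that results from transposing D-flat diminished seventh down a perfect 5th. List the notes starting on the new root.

G-flat, B-double-flat, D-double-flat, F-double-flat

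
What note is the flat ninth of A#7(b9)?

B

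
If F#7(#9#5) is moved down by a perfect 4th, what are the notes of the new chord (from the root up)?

A perfect 4th down from F# is C#, so the new chord is C# dominant seventh sharp nine sharp five.
C# — root
E# — major 3rd
G## — augmented 5th
B — minor 7th
D## — augmented 9th

C# – E# – G## – B – D##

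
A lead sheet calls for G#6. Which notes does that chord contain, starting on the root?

Root G♯, quality major sixth:
root → G♯
3rd (major 3rd) → B♯
5th (perfect 5th) → D♯
6th (major 6th) → E♯

G♯  B♯  D♯  E♯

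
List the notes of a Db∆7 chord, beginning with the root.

Db  F  Ab  C

Db∆7 is a major seventh built on Db.
- root: Db
- major 3rd: F
- perfect 5th: Ab
- major 7th: C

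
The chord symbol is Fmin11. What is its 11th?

Fmin11 is built on F; its 11th is a perfect 11th above the root.
A fourth above F uses the letter B, and the perfect 11th above F is Bb.

Bb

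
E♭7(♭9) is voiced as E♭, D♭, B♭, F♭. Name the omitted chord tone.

E♭7(♭9) = E♭, G, B♭, D♭, F♭. The voicing lacks the 3rd (major 3rd), G.

G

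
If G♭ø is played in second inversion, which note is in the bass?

G♭ø in root position is G♭–B𝄫–D𝄫–F♭.
Second inversion places the fifth in the bass, which is D𝄫.

D𝄫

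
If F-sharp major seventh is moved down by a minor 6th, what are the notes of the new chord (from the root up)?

A-sharp, C-double-sharp, E-sharp, G-double-sharp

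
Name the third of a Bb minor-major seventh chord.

Root of Bb minor-major seventh = Bb. The 3rd is a minor 3rd: Bb up a minor 3rd → Db.

Db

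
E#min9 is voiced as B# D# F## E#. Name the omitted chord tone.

The full E#min9 chord is E#, G#, B#, D#, F##.
Comparing with the voicing, the minor 3rd (3rd) — G# — is absent.

G#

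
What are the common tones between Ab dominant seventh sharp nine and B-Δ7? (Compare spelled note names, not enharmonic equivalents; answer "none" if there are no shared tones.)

B

Ab dominant seventh sharp nine = Ab, C, Eb, Gb, B.
B-Δ7 = B, D, F#, A#.
Shared: B.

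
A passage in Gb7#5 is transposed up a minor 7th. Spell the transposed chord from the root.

F♭, A♭, C, E𝄫

Transposed root: G♭ → F♭ (minor 7th up). So we spell F♭ augmented seventh:
Root: F♭
Major 3rd (3rd): A♭
Augmented 5th (5th): C
Minor 7th (7th): E𝄫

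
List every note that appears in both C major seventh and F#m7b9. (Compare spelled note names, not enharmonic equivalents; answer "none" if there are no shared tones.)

E  G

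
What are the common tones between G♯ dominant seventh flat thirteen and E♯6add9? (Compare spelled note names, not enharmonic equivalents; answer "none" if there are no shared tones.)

G♯ dominant seventh flat thirteen: G♯ B♯ D♯ F♯ E
E♯6add9: E♯ G𝄪 B♯ C𝄪 F𝄪
Common to both → B♯.

B♯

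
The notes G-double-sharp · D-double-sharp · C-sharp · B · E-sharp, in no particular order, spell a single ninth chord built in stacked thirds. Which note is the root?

C-sharp

Stacking in thirds gives C-sharp – E-sharp – G-double-sharp – B – D-double-sharp, so C-sharp is the root — C-sharp dominant seventh sharp nine sharp five.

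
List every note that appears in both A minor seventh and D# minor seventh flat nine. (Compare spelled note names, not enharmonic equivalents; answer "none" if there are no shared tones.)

E

A minor seventh = A, C, E, G.
D# minor seventh flat nine = D-sharp, F-sharp, A-sharp, C-sharp, E.
Shared: E.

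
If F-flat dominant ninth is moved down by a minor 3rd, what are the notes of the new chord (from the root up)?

Transposed root: Fb → Db (minor 3rd down). So we spell Db dominant ninth:
- root: Db
- major 3rd: F
- perfect 5th: Ab
- minor 7th: Cb
- major 9th: Eb

Db F Ab Cb Eb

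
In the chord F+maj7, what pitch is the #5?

C#

F+maj7 is built on F; its 5th is an augmented 5th above the root.
A fifth above F uses the letter C, and the augmented 5th above F is C#.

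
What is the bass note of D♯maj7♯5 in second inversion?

A##

D♯maj7♯5 = D#–F##–A##–C##. Second inversion → fifth in the bass = A##.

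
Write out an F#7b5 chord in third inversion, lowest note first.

In root position, F#7b5 is F#–A#–C–E.
Third inversion puts the seventh (E) in the bass.

E, F#, A#, C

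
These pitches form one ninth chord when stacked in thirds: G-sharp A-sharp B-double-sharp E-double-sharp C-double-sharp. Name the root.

A-sharp

Stacking in thirds gives A-sharp – C-double-sharp – E-double-sharp – G-sharp – B-double-sharp, so A-sharp is the root — A-sharp dominant seventh sharp nine sharp five.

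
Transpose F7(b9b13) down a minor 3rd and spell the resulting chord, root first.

D, F#, A, C, Eb, Bb

A minor 3rd down from F is D, so the new chord is D dominant seventh flat nine flat thirteen.
Root: D
Major 3rd (3rd): F#
Perfect 5th (5th): A
Minor 7th (7th): C
Minor 9th (9th): Eb
Minor 13th (13th): Bb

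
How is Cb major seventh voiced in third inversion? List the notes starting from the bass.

Cb major seventh = C-flat–E-flat–G-flat–B-flat; third inversion → seventh (B-flat) lowest.

B-flat, C-flat, E-flat, G-flat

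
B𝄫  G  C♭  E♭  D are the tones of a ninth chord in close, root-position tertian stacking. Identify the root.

C♭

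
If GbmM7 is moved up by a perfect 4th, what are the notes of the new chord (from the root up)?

Cb – Ebb – Gb – Bb

A perfect 4th up from Gb is Cb, so the new chord is Cb minor-major seventh.
- root: Cb
- minor 3rd: Ebb
- perfect 5th: Gb
- major 7th: Bb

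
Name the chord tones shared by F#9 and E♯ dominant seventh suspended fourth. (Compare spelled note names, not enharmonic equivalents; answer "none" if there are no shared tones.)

A♯

F#9: F♯ A♯ C♯ E G♯
E♯ dominant seventh suspended fourth: E♯ A♯ B♯ D♯
Common to both → A♯.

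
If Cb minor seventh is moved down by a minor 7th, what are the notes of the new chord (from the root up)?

A minor 7th down from C-flat is D-flat, so the new chord is D-flat minor seventh.
D-flat — root
F-flat — minor 3rd
A-flat — perfect 5th
C-flat — minor 7th

D-flat  F-flat  A-flat  C-flat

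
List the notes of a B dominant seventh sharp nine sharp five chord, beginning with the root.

B  D#  F##  A  C##

B dominant seventh sharp nine sharp five: dominant seventh sharp nine sharp five on B.
root → B
3rd (major 3rd) → D#
5th (augmented 5th) → F##
7th (minor 7th) → A
9th (augmented 9th) → C##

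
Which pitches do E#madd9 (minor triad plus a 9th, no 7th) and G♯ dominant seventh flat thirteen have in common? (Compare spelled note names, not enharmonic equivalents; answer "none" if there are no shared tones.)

G♯ – B♯

E#madd9: E♯ G♯ B♯ F𝄪
G♯ dominant seventh flat thirteen: G♯ B♯ D♯ F♯ E
Common to both → G♯, B♯.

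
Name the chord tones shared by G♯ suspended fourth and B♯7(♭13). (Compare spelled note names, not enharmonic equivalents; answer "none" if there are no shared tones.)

G♯ suspended fourth: G# C# D#
B♯7(♭13): B# D## F## A# G#
Common to both → G#.

G#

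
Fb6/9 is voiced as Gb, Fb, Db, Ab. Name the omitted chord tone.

The full Fb6/9 chord is Fb, Ab, Cb, Db, Gb.
Comparing with the voicing, the perfect 5th (5th) — Cb — is absent.

Cb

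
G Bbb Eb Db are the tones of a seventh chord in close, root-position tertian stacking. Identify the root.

Eb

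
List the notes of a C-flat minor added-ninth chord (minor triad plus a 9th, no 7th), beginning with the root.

C-flat, E-double-flat, G-flat, D-flat

C-flat minor added-ninth: minor added-ninth on C-flat.
root → C-flat
3rd (minor 3rd) → E-double-flat
5th (perfect 5th) → G-flat
9th (major 9th) → D-flat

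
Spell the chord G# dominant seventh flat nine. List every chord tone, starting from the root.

G# dominant seventh flat nine is a dominant seventh flat nine built on G-sharp.
Root: G-sharp
Major 3rd (3rd): B-sharp
Perfect 5th (5th): D-sharp
Minor 7th (7th): F-sharp
Minor 9th (9th): A

G-sharp, B-sharp, D-sharp, F-sharp, A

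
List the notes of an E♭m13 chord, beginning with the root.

Eb, Gb, Bb, Db, F, Ab, C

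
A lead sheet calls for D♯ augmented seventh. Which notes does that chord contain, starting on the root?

D-sharp, F-double-sharp, A-double-sharp, C-sharp

Root D-sharp, quality augmented seventh:
D-sharp — root
F-double-sharp — major 3rd
A-double-sharp — augmented 5th
C-sharp — minor 7th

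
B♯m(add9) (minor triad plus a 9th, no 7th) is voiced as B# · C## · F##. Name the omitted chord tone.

The full B♯m(add9) chord is B#, D#, F##, C##.
Comparing with the voicing, the minor 3rd (3rd) — D# — is absent.

D#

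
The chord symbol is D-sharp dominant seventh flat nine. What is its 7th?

C#

D-sharp dominant seventh flat nine is built on D#; its 7th is a minor 7th above the root.
A seventh above D uses the letter C, and the minor 7th above D# is C#.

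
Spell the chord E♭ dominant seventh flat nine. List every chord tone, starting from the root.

Eb  G  Bb  Db  Fb

E♭ dominant seventh flat nine is a dominant seventh flat nine built on Eb.
root → Eb
3rd (major 3rd) → G
5th (perfect 5th) → Bb
7th (minor 7th) → Db
9th (minor 9th) → Fb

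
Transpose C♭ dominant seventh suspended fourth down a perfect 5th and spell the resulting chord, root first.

Cb down a perfect 5th → Fb. New chord: Fb dominant seventh suspended fourth.
Root: Fb
Perfect 4th (4th): Bbb
Perfect 5th (5th): Cb
Minor 7th (7th): Ebb

Fb  Bbb  Cb  Ebb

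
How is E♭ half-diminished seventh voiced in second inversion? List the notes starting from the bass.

B-double-flat D-flat E-flat G-flat

E♭ half-diminished seventh = E-flat–G-flat–B-double-flat–D-flat; second inversion → fifth (B-double-flat) lowest.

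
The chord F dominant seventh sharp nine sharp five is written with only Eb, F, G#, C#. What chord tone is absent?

A

The full F dominant seventh sharp nine sharp five chord is F, A, C#, Eb, G#.
Comparing with the voicing, the major 3rd (3rd) — A — is absent.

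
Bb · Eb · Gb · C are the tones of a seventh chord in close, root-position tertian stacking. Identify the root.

C

Arranged so that each adjacent pair is a third by letter name: C – Eb – Gb – Bb.
The bottom of that stack, C, is the root (this is C half-diminished seventh).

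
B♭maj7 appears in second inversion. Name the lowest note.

B♭maj7 in root position is Bb–D–F–A.
Second inversion places the fifth in the bass, which is F.

F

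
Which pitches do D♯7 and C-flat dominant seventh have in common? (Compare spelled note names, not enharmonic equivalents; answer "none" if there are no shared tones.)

none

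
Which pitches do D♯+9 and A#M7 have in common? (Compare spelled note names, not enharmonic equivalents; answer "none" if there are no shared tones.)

E#

D♯+9: D# F## A## C# E#
A#M7: A# C## E# G##
Common to both → E#.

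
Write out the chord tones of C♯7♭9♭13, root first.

C#, E#, G#, B, D, A

Root C#, quality dominant seventh flat nine flat thirteen:
root → C#
3rd (major 3rd) → E#
5th (perfect 5th) → G#
7th (minor 7th) → B
9th (minor 9th) → D
13th (minor 13th) → A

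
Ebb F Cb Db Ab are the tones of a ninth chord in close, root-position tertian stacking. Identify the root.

Arranged so that each adjacent pair is a third by letter name: Db – F – Ab – Cb – Ebb.
The bottom of that stack, Db, is the root (this is Db dominant seventh flat nine).

Db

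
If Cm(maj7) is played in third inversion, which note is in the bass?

B

Cm(maj7) = C–Eb–G–B. Third inversion → seventh in the bass = B.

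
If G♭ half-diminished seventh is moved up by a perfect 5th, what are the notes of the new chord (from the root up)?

D-flat – F-flat – A-double-flat – C-flat

G-flat up a perfect 5th → D-flat. New chord: D-flat half-diminished seventh.
D-flat — root
F-flat — minor 3rd
A-double-flat — diminished 5th
C-flat — minor 7th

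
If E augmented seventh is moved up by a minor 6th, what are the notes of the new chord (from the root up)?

E up a minor 6th → C. New chord: C augmented seventh.
root → C
3rd (major 3rd) → E
5th (augmented 5th) → G♯
7th (minor 7th) → B♭

C, E, G♯, B♭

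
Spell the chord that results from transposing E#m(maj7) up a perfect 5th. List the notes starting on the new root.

A perfect 5th up from E# is B#, so the new chord is B# minor-major seventh.
Root: B#
Minor 3rd (3rd): D#
Perfect 5th (5th): F##
Major 7th (7th): A##

B#, D#, F##, A##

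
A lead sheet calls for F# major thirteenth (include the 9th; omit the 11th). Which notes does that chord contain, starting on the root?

Root F♯, quality major thirteenth:
root → F♯
3rd (major 3rd) → A♯
5th (perfect 5th) → C♯
7th (major 7th) → E♯
9th (major 9th) → G♯
13th (major 13th) → D♯

F♯ – A♯ – C♯ – E♯ – G♯ – D♯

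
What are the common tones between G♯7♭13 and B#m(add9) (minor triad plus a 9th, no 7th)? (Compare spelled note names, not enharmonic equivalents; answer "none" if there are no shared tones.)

B# D#

G♯7♭13: G# B# D# F# E
B#m(add9): B# D# F## C##
Common to both → B#, D#.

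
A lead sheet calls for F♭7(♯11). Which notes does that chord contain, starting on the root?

F♭ – A♭ – C♭ – E𝄫 – B♭

F♭7(♯11) is a dominant seventh sharp eleven built on F♭.
- root: F♭
- major 3rd: A♭
- perfect 5th: C♭
- minor 7th: E𝄫
- augmented 11th: B♭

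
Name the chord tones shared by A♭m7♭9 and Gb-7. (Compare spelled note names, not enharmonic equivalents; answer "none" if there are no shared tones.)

Gb – Bbb

A♭m7♭9: Ab Cb Eb Gb Bbb
Gb-7: Gb Bbb Db Fb
Common to both → Gb, Bbb.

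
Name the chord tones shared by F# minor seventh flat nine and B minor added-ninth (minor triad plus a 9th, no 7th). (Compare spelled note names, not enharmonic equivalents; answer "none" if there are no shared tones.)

F# minor seventh flat nine: F-sharp A C-sharp E G
B minor added-ninth: B D F-sharp C-sharp
Common to both → F-sharp, C-sharp.

F-sharp  C-sharp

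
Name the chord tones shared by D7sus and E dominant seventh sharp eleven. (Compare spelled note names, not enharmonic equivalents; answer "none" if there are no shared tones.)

D7sus = D, G, A, C.
E dominant seventh sharp eleven = E, G#, B, D, A#.
Shared: D.

D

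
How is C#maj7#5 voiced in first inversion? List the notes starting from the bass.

In root position, C#maj7#5 is C#–E#–G##–B#.
First inversion puts the third (E#) in the bass.

E# – G## – B# – C#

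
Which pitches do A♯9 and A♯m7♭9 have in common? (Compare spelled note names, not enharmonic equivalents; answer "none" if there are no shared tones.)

A♯9 = A♯, C𝄪, E♯, G♯, B♯.
A♯m7♭9 = A♯, C♯, E♯, G♯, B.
Shared: A♯, E♯, G♯.

A♯  E♯  G♯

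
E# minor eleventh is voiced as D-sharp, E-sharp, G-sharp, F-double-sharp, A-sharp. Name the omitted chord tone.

B-sharp

E# minor eleventh = E-sharp, G-sharp, B-sharp, D-sharp, F-double-sharp, A-sharp. The voicing lacks the 5th (perfect 5th), B-sharp.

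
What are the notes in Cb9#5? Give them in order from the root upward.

Cb, Eb, G, Bbb, Db

Root Cb, quality dominant ninth sharp five:
Root: Cb
Major 3rd (3rd): Eb
Augmented 5th (5th): G
Minor 7th (7th): Bbb
Major 9th (9th): Db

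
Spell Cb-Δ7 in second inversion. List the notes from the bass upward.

Gb  Bb  Cb  Ebb

In root position, Cb-Δ7 is Cb–Ebb–Gb–Bb.
Second inversion puts the fifth (Gb) in the bass.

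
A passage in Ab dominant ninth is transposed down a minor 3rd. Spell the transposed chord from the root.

F A C Eb G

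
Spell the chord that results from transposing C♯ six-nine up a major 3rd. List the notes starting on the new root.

Transposed root: C-sharp → E-sharp (major 3rd up). So we spell E-sharp six-nine:
Root: E-sharp
Major 3rd (3rd): G-double-sharp
Perfect 5th (5th): B-sharp
Major 6th (6th): C-double-sharp
Major 9th (9th): F-double-sharp

E-sharp, G-double-sharp, B-sharp, C-double-sharp, F-double-sharp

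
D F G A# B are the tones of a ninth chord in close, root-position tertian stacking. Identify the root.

Stacking in thirds gives G – B – D – F – A#, so G is the root — G dominant seventh sharp nine.

G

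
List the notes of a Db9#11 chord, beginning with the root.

Db9#11 is a dominant ninth sharp eleven built on Db.
Root: Db
Major 3rd (3rd): F
Perfect 5th (5th): Ab
Minor 7th (7th): Cb
Major 9th (9th): Eb
Augmented 11th (11th): G

Db – F – Ab – Cb – Eb – G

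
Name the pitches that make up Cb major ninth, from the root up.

Cb  Eb  Gb  Bb  Db

Root Cb, quality major ninth:
Root: Cb
Major 3rd (3rd): Eb
Perfect 5th (5th): Gb
Major 7th (7th): Bb
Major 9th (9th): Db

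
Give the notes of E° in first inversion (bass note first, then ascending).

E° = E–G–Bb; first inversion → third (G) lowest.

G, Bb, E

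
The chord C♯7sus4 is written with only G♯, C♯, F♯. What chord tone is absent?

The full C♯7sus4 chord is C♯, F♯, G♯, B.
Comparing with the voicing, the minor 7th (7th) — B — is absent.

B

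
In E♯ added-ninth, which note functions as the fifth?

E♯ added-ninth is built on E-sharp; its 5th is a perfect 5th above the root.
A fifth above E uses the letter B, and the perfect 5th above E-sharp is B-sharp.

B-sharp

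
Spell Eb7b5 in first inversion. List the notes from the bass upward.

In root position, Eb7b5 is E♭–G–B𝄫–D♭.
First inversion puts the third (G) in the bass.

G B𝄫 D♭ E♭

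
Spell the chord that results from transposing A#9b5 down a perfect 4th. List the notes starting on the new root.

A perfect 4th down from A♯ is E♯, so the new chord is E♯ dominant ninth flat five.
root → E♯
3rd (major 3rd) → G𝄪
5th (diminished 5th) → B
7th (minor 7th) → D♯
9th (major 9th) → F𝄪

E♯ G𝄪 B D♯ F𝄪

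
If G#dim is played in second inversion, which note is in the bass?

G#dim in root position is G#–B–D.
Second inversion places the fifth in the bass, which is D.

D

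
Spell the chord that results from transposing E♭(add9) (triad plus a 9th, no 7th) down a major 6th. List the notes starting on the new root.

G♭  B♭  D♭  A♭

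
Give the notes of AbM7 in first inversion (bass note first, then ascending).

In root position, AbM7 is Ab–C–Eb–G.
First inversion puts the third (C) in the bass.

C Eb G Ab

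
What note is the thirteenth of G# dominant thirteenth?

G# dominant thirteenth is built on G#; its 13th is a major 13th above the root.
A sixth above G uses the letter E, and the major 13th above G# is E#.

E#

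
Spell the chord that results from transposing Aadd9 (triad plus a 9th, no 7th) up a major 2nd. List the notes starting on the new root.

A major 2nd up from A is B, so the new chord is B added-ninth.
- root: B
- major 3rd: D#
- perfect 5th: F#
- major 9th: C#

B, D#, F#, C#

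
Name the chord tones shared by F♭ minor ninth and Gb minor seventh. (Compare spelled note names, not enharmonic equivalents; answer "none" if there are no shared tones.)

F♭ minor ninth = F-flat, A-double-flat, C-flat, E-double-flat, G-flat.
Gb minor seventh = G-flat, B-double-flat, D-flat, F-flat.
Shared: F-flat, G-flat.

F-flat, G-flat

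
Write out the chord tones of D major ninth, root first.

D – F-sharp – A – C-sharp – E

D major ninth is a major ninth built on D.
- root: D
- major 3rd: F-sharp
- perfect 5th: A
- major 7th: C-sharp
- major 9th: E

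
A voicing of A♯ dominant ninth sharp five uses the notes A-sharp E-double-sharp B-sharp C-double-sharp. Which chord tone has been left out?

G-sharp

The full A♯ dominant ninth sharp five chord is A-sharp, C-double-sharp, E-double-sharp, G-sharp, B-sharp.
Comparing with the voicing, the minor 7th (7th) — G-sharp — is absent.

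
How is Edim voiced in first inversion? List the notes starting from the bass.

In root position, Edim is E–G–B♭.
First inversion puts the third (G) in the bass.

G – B♭ – E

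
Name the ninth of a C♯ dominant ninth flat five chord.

D#

C♯ dominant ninth flat five is built on C#; its 9th is a major 9th above the root.
A second above C uses the letter D, and the major 9th above C# is D#.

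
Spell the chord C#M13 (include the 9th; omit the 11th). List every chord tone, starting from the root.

C#M13 is a major thirteenth built on C#.
C# — root
E# — major 3rd
G# — perfect 5th
B# — major 7th
D# — major 9th
A# — major 13th

C#, E#, G#, B#, D#, A#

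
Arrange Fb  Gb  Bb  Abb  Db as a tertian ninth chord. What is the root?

Gb

Stacking in thirds gives Gb – Bb – Db – Fb – Abb, so Gb is the root — Gb dominant seventh flat nine.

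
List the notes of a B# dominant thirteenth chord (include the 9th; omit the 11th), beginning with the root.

B♯ D𝄪 F𝄪 A♯ C𝄪 G𝄪

Root B♯, quality dominant thirteenth:
- root: B♯
- major 3rd: D𝄪
- perfect 5th: F𝄪
- minor 7th: A♯
- major 9th: C𝄪
- major 13th: G𝄪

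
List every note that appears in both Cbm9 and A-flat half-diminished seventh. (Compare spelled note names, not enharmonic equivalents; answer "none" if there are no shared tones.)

Cb  Ebb  Gb

Cbm9 = Cb, Ebb, Gb, Bbb, Db.
A-flat half-diminished seventh = Ab, Cb, Ebb, Gb.
Shared: Cb, Ebb, Gb.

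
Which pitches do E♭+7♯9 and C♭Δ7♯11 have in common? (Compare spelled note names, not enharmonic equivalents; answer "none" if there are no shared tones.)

Eb

E♭+7♯9 = Eb, G, B, Db, F#.
C♭Δ7♯11 = Cb, Eb, Gb, Bb, F.
Shared: Eb.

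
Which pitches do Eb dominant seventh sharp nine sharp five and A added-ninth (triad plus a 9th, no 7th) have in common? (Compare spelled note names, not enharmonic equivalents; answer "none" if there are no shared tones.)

B

Eb dominant seventh sharp nine sharp five: E-flat G B D-flat F-sharp
A added-ninth: A C-sharp E B
Common to both → B.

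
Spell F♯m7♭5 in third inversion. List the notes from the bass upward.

F♯m7♭5 = F#–A–C–E; third inversion → seventh (E) lowest.

E – F# – A – C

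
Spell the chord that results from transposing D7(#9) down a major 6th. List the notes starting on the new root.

F  A  C  E♭  G♯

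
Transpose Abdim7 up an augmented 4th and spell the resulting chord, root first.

An augmented 4th up from A♭ is D, so the new chord is D diminished seventh.
- root: D
- minor 3rd: F
- diminished 5th: A♭
- diminished 7th: C♭

D, F, A♭, C♭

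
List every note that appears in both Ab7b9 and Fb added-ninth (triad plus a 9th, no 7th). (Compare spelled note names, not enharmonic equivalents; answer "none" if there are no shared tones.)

Ab7b9 = A♭, C, E♭, G♭, B𝄫.
Fb added-ninth = F♭, A♭, C♭, G♭.
Shared: A♭, G♭.

A♭  G♭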